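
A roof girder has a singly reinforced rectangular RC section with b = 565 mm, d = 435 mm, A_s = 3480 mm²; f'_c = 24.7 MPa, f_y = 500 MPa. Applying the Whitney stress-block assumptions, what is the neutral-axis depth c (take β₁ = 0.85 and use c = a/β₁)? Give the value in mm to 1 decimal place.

T = A_s f_y = 3480 × 500 = 1740000 N = 1740 kN.
Setting C = 0.85 f'_c a b equal to T: a = 1740000/(0.85 × 24.7 × 565) = 146.685 mm.
With β₁ = 0.85, c = a/β₁ = 146.685/0.85 = 172.6 mm.

c ≈ 172.6 mm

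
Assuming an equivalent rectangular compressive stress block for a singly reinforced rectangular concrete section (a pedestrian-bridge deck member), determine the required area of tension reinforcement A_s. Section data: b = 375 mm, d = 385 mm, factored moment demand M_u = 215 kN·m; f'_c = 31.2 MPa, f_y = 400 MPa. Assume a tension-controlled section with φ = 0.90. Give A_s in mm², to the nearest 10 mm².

A_s ≈ 1700 mm²

M_n = M_u/φ = 215/0.90 = 238.889 kN·m.
With M_n = 0.85 f'_c a b (d − a/2), solve the quadratic for a:
a = d − √(d² − 2M_n/(0.85 f'_c b)) = 385 − √(385² − 2 × 238.889×10⁶/(0.85 × 31.2 × 375)) = 68.48 mm.
A_s = 0.85 f'_c a b / f_y = 0.85 × 31.2 × 68.48 × 375 / 400 = 1702.6 mm².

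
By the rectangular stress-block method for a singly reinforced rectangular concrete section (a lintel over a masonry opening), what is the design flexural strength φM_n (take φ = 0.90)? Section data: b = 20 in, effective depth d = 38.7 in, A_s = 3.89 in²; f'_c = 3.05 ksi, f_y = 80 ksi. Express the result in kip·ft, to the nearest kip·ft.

T = A_s f_y = 3.89 × 80 = 311.2 kips.
a = T/(0.85 f'_c b) = 311.2/(0.85 × 3.05 × 20) = 6.002 in.
M_n = T(d − a/2) = 311.2 × (38.7 − 3.001) = 11109.5 kip·in = 11109.5/12 = 925.79 kip·ft.
φM_n = 0.90 × 925.79 = 833.21 kip·ft.

φM_n ≈ 833 kip·ft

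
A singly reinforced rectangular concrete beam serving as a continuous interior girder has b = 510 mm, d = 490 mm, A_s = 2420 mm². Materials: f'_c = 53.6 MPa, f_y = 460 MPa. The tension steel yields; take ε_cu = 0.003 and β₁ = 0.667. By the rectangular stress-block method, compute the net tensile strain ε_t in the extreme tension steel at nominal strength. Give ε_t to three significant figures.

a = A_s f_y/(0.85 f'_c b) = 47.91 mm.
β₁ = 0.667, so c = a/β₁ = 47.91/0.667 = 71.83 mm.
From the linear strain diagram with ε_cu = 0.003: ε_t = 0.003 (d − c)/c = 0.003 × (490 − 71.83)/71.83 = 0.0175.
Since ε_t ≥ 0.005, the section is tension-controlled.

ε_t ≈ 0.0175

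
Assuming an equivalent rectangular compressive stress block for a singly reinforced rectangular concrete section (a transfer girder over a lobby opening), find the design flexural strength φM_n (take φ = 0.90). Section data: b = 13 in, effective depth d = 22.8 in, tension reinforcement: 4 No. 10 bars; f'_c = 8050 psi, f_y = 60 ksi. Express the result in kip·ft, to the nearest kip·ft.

A_s = 4 × 1.27 = 5.08 in².
T = A_s f_y = 5.08 × 60 = 304.8 kips.
a = T/(0.85 f'_c b) = 304.8/(0.85 × 8.05 × 13) = 3.427 in.
M_n = T(d − a/2) = 304.8 × (22.8 − 1.7135) = 6427.2 kip·in = 6427.2/12 = 535.60 kip·ft.
φM_n = 0.90 × 535.60 = 482.04 kip·ft.

φM_n ≈ 482 kip·ft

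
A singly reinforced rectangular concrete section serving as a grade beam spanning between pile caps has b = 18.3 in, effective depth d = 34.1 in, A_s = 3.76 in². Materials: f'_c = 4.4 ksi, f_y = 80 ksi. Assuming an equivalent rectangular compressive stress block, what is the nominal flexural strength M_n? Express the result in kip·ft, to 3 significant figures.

M_n ≈ 800 kip·ft

T = A_s f_y = 3.76 × 80 = 300.8 kips.
a = T/(0.85 f'_c b) = 300.8/(0.85 × 4.4 × 18.3) = 4.395 in.
M_n = T(d − a/2) = 300.8 × (34.1 − 2.1975) = 9596.3 kip·in = 9596.3/12 = 799.69 kip·ft.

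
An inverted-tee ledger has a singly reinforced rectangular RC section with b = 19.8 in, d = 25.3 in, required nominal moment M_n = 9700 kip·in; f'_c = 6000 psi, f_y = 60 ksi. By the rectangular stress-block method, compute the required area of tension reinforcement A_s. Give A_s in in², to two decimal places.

From M_n = 0.85 f'_c a b (d − a/2):
a = d − √(d² − 2M_n/(0.85 f'_c b)) = 25.3 − √(25.3² − 2 × 9700/(0.85 × 6 × 19.8)) = 4.135 in.
A_s = 0.85 f'_c a b / f_y = 0.85 × 6 × 4.135 × 19.8 / 60 = 6.959 in².

A_s ≈ 6.96 in²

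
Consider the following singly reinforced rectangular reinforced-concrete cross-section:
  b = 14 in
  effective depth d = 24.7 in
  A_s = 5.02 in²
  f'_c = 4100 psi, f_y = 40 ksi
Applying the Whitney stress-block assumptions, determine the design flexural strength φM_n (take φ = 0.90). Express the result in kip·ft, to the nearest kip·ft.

T = A_s f_y = 5.02 × 40 = 200.8 kips.
a = T/(0.85 f'_c b) = 200.8/(0.85 × 4.1 × 14) = 4.116 in.
M_n = T(d − a/2) = 200.8 × (24.7 − 2.058) = 4546.5 kip·in = 4546.5/12 = 378.88 kip·ft.
φM_n = 0.90 × 378.88 = 340.99 kip·ft.

φM_n ≈ 341 kip·ft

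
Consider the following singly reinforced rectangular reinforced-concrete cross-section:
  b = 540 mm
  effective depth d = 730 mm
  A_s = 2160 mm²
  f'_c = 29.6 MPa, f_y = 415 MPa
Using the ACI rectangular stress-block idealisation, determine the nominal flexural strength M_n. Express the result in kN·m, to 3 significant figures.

T = A_s f_y = 2160 × 415 = 896400 N = 896.4 kN.
From C = T: a = T/(0.85 f'_c b) = 896400/(0.85 × 29.6 × 540) = 65.98 mm.
M_n = T(d − a/2) = 896.4 kN × (730 − 32.99) mm = 624.80 kN·m.

M_n ≈ 625 kN·m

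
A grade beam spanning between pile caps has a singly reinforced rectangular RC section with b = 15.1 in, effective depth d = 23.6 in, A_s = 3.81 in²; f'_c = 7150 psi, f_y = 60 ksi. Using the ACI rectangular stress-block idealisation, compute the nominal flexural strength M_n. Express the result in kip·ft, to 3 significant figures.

M_n ≈ 426 kip·ft

T = A_s f_y = 3.81 × 60 = 228.6 kips.
a = T/(0.85 f'_c b) = 228.6/(0.85 × 7.15 × 15.1) = 2.491 in.
M_n = T(d − a/2) = 228.6 × (23.6 − 1.2455) = 5110.2 kip·in = 5110.2/12 = 425.85 kip·ft.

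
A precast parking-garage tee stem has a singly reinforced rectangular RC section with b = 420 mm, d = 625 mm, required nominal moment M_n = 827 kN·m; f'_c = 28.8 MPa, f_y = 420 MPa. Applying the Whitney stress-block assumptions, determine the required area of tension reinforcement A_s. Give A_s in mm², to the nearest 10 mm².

With M_n = 0.85 f'_c a b (d − a/2), solve the quadratic for a:
a = d − √(d² − 2M_n/(0.85 f'_c b)) = 625 − √(625² − 2 × 827×10⁶/(0.85 × 28.8 × 420)) = 145.67 mm.
A_s = 0.85 f'_c a b / f_y = 0.85 × 28.8 × 145.67 × 420 / 420 = 3566.0 mm².

A_s ≈ 3570 mm²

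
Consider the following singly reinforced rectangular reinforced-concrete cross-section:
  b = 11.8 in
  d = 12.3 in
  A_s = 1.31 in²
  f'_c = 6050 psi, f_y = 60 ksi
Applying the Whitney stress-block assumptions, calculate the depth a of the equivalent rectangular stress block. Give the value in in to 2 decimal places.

a ≈ 1.30 in

T = A_s f_y = 1.31 × 60 = 78.6 kips.
a = T/(0.85 f'_c b) = 78.6/(0.85 × 6.05 × 11.8) = 1.30 in.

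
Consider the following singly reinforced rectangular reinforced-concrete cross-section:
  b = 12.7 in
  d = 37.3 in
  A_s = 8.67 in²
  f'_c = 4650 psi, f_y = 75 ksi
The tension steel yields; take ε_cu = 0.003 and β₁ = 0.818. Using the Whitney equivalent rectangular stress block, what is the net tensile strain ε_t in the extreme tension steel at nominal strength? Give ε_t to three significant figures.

a = A_s f_y/(0.85 f'_c b) = 12.954 in.
β₁ = 0.818, so c = a/β₁ = 12.954/0.818 = 15.836 in.
From the linear strain diagram with ε_cu = 0.003: ε_t = 0.003 (d − c)/c = 0.003 × (37.3 − 15.836)/15.836 = 0.00407.
ε_t is between 0.004 and 0.005 — transition zone.

ε_t ≈ 0.00407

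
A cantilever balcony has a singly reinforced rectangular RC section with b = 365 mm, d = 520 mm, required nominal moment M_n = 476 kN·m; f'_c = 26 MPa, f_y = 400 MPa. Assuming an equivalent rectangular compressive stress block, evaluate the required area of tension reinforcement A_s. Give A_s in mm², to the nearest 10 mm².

A_s ≈ 2610 mm²

With M_n = 0.85 f'_c a b (d − a/2), solve the quadratic for a:
a = d − √(d² − 2M_n/(0.85 f'_c b)) = 520 − √(520² − 2 × 476×10⁶/(0.85 × 26 × 365)) = 129.64 mm.
A_s = 0.85 f'_c a b / f_y = 0.85 × 26 × 129.64 × 365 / 400 = 2614.4 mm².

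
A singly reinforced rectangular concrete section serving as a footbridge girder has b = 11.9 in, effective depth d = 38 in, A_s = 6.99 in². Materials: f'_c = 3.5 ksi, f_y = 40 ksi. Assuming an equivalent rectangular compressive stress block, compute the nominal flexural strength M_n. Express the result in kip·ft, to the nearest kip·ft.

M_n ≈ 793 kip·ft

T = A_s f_y = 6.99 × 40 = 279.6 kips.
a = T/(0.85 f'_c b) = 279.6/(0.85 × 3.5 × 11.9) = 7.898 in.
M_n = T(d − a/2) = 279.6 × (38 − 3.949) = 9520.7 kip·in = 9520.7/12 = 793.39 kip·ft.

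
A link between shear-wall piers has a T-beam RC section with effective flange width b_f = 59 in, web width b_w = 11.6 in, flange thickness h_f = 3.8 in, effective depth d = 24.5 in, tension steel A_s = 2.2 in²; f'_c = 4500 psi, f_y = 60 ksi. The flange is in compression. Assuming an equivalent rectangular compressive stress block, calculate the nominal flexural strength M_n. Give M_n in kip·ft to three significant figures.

Tension: T = A_s f_y = 2.2 × 60 = 132 kips.
Try a within the flange: a = T/(0.85 f'_c b_f) = 132/(0.85 × 4.5 × 59) = 0.585 in.
Since a = 0.585 ≤ h_f = 3.8 in, the stress block lies entirely in the flange; analyse as a rectangular beam of width b_f.
M_n = T(d − a/2) = 132 × (24.5 − 0.2925) = 3195.4 kip·in.
M_n = 3195.4/12 = 266.28 kip·ft.

M_n ≈ 266 kip·ft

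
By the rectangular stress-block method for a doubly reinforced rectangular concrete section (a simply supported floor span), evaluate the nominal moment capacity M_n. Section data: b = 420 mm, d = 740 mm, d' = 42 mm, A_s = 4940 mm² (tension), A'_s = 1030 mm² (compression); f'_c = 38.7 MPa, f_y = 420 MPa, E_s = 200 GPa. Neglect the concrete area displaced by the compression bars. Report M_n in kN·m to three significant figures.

M_n ≈ 1420 kN·m

Assume both tension and compression steel yield.
Net tension couple steel: A_s − A'_s = 3910 mm².
a = (A_s − A'_s) f_y / (0.85 f'_c b) = 1642200/(0.85 × 38.7 × 420) = 118.86 mm.
c = a/β₁ = 118.86/0.774 = 153.57 mm; ε'_s = 0.003(c − d')/c = 0.0022 ≥ f_y/E_s = 0.0021, so compression steel does yield.
M_n = (A_s − A'_s) f_y (d − a/2) + A'_s f_y (d − d') = [1642200 × (740 − 59.43) + 432600 × (740 − 42)] × 10⁻⁶ = 1117.63 + 301.95 = 1419.58 kN·m.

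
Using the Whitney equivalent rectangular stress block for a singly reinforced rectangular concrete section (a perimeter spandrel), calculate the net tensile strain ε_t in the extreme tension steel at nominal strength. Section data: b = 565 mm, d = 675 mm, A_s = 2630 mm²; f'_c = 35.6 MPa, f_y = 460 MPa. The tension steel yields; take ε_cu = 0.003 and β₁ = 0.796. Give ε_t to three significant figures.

ε_t ≈ 0.0198

a = A_s f_y/(0.85 f'_c b) = 70.76 mm.
β₁ = 0.796, so c = a/β₁ = 70.76/0.796 = 88.89 mm.
From the linear strain diagram with ε_cu = 0.003: ε_t = 0.003 (d − c)/c = 0.003 × (675 − 88.89)/88.89 = 0.0198.
Since ε_t ≥ 0.005, the section is tension-controlled.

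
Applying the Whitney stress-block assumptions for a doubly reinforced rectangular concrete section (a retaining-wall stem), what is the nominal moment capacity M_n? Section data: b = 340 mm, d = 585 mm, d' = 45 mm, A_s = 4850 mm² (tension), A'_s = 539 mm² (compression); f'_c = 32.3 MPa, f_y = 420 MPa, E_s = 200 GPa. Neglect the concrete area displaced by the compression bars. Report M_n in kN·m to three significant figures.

Assume both tension and compression steel yield.
Net tension couple steel: A_s − A'_s = 4311 mm².
a = (A_s − A'_s) f_y / (0.85 f'_c b) = 1810620/(0.85 × 32.3 × 340) = 193.97 mm.
c = a/β₁ = 193.97/0.819 = 236.84 mm; ε'_s = 0.003(c − d')/c = 0.0024 ≥ f_y/E_s = 0.0021, so compression steel does yield.
M_n = (A_s − A'_s) f_y (d − a/2) + A'_s f_y (d − d') = [1810620 × (585 − 96.985) + 226380 × (585 − 45)] × 10⁻⁶ = 883.61 + 122.25 = 1005.86 kN·m.

M_n ≈ 1010 kN·m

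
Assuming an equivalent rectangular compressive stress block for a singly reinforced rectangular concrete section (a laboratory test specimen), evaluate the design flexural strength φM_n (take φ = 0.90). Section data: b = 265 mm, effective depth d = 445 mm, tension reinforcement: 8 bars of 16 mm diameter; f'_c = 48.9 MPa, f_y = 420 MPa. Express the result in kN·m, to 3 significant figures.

A_s = 8 × 201 = 1608 mm².
T = A_s f_y = 1608 × 420 = 675360 N = 675.36 kN.
From C = T: a = T/(0.85 f'_c b) = 675360/(0.85 × 48.9 × 265) = 61.31 mm.
M_n = T(d − a/2) = 675.36 kN × (445 − 30.655) mm = 279.83 kN·m.
φM_n = 0.90 × 279.83 = 251.85 kN·m.

φM_n ≈ 252 kN·m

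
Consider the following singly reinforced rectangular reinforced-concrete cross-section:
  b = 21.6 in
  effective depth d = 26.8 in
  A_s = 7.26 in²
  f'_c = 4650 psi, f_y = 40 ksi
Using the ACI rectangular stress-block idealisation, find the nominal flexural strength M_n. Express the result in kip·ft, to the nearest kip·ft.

T = A_s f_y = 7.26 × 40 = 290.4 kips.
a = T/(0.85 f'_c b) = 290.4/(0.85 × 4.65 × 21.6) = 3.402 in.
M_n = T(d − a/2) = 290.4 × (26.8 − 1.701) = 7288.7 kip·in = 7288.7/12 = 607.39 kip·ft.

M_n ≈ 607 kip·ft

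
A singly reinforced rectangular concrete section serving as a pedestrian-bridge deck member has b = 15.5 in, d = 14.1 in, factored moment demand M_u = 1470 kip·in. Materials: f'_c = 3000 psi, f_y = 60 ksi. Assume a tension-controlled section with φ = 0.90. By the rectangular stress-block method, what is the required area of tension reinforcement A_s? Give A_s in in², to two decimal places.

A_s ≈ 2.19 in²

M_n = M_u/φ = 1470/0.90 = 1633.33 kip·in.
From M_n = 0.85 f'_c a b (d − a/2):
a = d − √(d² − 2M_n/(0.85 f'_c b)) = 14.1 − √(14.1² − 2 × 1633.33/(0.85 × 3 × 15.5)) = 3.322 in.
A_s = 0.85 f'_c a b / f_y = 0.85 × 3 × 3.322 × 15.5 / 60 = 2.188 in².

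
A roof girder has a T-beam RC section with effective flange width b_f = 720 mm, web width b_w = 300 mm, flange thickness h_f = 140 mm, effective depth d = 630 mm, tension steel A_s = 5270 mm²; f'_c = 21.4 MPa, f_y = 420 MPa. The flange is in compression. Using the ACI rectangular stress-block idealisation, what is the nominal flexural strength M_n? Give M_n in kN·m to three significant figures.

Tension: T = A_s f_y = 5270 × 420 = 2213400 N.
Try a within the flange: a = T/(0.85 f'_c b_f) = 2213400/(0.85 × 21.4 × 720) = 169.00 mm.
a = 169.00 > h_f = 140 mm: the block extends into the web. Split into flange-overhang and web parts.
C_f = 0.85 f'_c (b_f − b_w) h_f = 0.85 × 21.4 × (720 − 300) × 140 = 1069572 N.
Remaining web compression depth: a_w = (T − C_f)/(0.85 f'_c b_w) = (2213400 − 1069572)/(0.85 × 21.4 × 300) = 209.61 mm.
M_n = C_f(d − h_f/2) + (T − C_f)(d − a_w/2) = 1069572 × (630 − 70) + 1143828 × (630 − 104.805) = 598.96 + 600.73 = 1199.69 × 10⁶ N·mm.
M_n = 1199.69 kN·m.

M_n ≈ 1200 kN·m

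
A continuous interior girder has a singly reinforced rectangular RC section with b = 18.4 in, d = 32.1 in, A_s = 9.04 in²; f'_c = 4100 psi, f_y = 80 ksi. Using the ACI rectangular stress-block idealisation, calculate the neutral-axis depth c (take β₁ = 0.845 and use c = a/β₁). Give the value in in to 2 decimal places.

T = A_s f_y = 9.04 × 80 = 723.2 kips.
a = T/(0.85 f'_c b) = 723.2/(0.85 × 4.1 × 18.4) = 11.2781 in.
With β₁ = 0.845, c = a/β₁ = 11.2781/0.845 = 13.35 in.

c ≈ 13.35 in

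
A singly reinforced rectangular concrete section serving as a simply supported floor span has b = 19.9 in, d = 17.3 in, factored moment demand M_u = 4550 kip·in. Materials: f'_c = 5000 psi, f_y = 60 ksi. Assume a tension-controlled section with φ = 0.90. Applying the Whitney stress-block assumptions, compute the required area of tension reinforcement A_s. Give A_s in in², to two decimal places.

M_n = M_u/φ = 4550/0.90 = 5055.56 kip·in.
From M_n = 0.85 f'_c a b (d − a/2):
a = d − √(d² − 2M_n/(0.85 f'_c b)) = 17.3 − √(17.3² − 2 × 5055.56/(0.85 × 5 × 19.9)) = 3.893 in.
A_s = 0.85 f'_c a b / f_y = 0.85 × 5 × 3.893 × 19.9 / 60 = 5.488 in².

A_s ≈ 5.49 in²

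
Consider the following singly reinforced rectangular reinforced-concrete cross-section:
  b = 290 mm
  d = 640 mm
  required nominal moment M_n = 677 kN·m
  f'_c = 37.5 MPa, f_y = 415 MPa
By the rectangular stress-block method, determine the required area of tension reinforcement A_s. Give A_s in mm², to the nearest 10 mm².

A_s ≈ 2830 mm²

With M_n = 0.85 f'_c a b (d − a/2), solve the quadratic for a:
a = d − √(d² − 2M_n/(0.85 f'_c b)) = 640 − √(640² − 2 × 677×10⁶/(0.85 × 37.5 × 290)) = 127.05 mm.
A_s = 0.85 f'_c a b / f_y = 0.85 × 37.5 × 127.05 × 290 / 415 = 2829.9 mm².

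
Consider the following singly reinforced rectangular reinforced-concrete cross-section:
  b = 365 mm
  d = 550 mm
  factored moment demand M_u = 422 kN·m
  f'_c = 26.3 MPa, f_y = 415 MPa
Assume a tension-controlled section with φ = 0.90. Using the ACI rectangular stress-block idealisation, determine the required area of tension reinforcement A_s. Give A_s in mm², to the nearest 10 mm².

M_n = M_u/φ = 422/0.90 = 468.889 kN·m.
With M_n = 0.85 f'_c a b (d − a/2), solve the quadratic for a:
a = d − √(d² − 2M_n/(0.85 f'_c b)) = 550 − √(550² − 2 × 468.889×10⁶/(0.85 × 26.3 × 365)) = 116.91 mm.
A_s = 0.85 f'_c a b / f_y = 0.85 × 26.3 × 116.91 × 365 / 415 = 2298.6 mm².

A_s ≈ 2300 mm²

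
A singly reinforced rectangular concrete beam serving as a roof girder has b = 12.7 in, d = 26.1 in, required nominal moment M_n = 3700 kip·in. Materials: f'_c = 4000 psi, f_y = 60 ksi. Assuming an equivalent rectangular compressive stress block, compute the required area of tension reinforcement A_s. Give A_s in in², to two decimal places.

A_s ≈ 2.53 in²

From M_n = 0.85 f'_c a b (d − a/2):
a = d − √(d² − 2M_n/(0.85 f'_c b)) = 26.1 − √(26.1² − 2 × 3700/(0.85 × 4 × 12.7)) = 3.520 in.
A_s = 0.85 f'_c a b / f_y = 0.85 × 4 × 3.520 × 12.7 / 60 = 2.533 in².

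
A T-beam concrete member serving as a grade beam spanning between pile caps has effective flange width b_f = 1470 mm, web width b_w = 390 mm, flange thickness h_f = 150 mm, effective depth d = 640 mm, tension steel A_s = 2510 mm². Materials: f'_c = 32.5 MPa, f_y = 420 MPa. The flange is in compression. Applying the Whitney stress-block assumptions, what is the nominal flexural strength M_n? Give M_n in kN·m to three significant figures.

Tension: T = A_s f_y = 2510 × 420 = 1054200 N.
Try a within the flange: a = T/(0.85 f'_c b_f) = 1054200/(0.85 × 32.5 × 1470) = 25.96 mm.
Since a = 25.96 ≤ h_f = 150 mm, the stress block lies entirely in the flange; analyse as a rectangular beam of width b_f.
M_n = T(d − a/2) = 1054200 × (640 − 12.98) = 661.00 × 10⁶ N·mm.
M_n = 661.00 kN·m.

M_n ≈ 661 kN·m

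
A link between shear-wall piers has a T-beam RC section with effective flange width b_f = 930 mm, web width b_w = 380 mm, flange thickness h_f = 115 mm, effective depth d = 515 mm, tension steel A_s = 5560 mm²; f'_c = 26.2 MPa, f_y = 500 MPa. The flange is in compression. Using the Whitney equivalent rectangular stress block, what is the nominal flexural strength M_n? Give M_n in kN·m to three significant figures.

Tension: T = A_s f_y = 5560 × 500 = 2780000 N.
Try a within the flange: a = T/(0.85 f'_c b_f) = 2780000/(0.85 × 26.2 × 930) = 134.23 mm.
a = 134.23 > h_f = 115 mm: the block extends into the web. Split into flange-overhang and web parts.
C_f = 0.85 f'_c (b_f − b_w) h_f = 0.85 × 26.2 × (930 − 380) × 115 = 1408578 N.
Remaining web compression depth: a_w = (T − C_f)/(0.85 f'_c b_w) = (2780000 − 1408578)/(0.85 × 26.2 × 380) = 162.06 mm.
M_n = C_f(d − h_f/2) + (T − C_f)(d − a_w/2) = 1408578 × (515 − 57.5) + 1371422 × (515 − 81.03) = 644.42 + 595.16 = 1239.58 × 10⁶ N·mm.
M_n = 1239.58 kN·m.

M_n ≈ 1240 kN·m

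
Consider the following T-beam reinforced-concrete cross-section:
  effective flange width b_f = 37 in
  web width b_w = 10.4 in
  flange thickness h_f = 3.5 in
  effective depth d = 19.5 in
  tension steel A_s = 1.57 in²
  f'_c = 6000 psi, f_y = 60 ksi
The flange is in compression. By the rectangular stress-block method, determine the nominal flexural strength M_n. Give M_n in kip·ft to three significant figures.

Tension: T = A_s f_y = 1.57 × 60 = 94.2 kips.
Try a within the flange: a = T/(0.85 f'_c b_f) = 94.2/(0.85 × 6 × 37) = 0.499 in.
Since a = 0.499 ≤ h_f = 3.5 in, the stress block lies entirely in the flange; analyse as a rectangular beam of width b_f.
M_n = T(d − a/2) = 94.2 × (19.5 − 0.2495) = 1813.4 kip·in.
M_n = 1813.4/12 = 151.12 kip·ft.

M_n ≈ 151 kip·ft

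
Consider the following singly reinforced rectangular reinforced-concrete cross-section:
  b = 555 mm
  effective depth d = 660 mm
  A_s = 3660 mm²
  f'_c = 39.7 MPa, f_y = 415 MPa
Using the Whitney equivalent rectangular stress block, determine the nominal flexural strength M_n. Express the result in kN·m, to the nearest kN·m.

T = A_s f_y = 3660 × 415 = 1518900 N = 1518.9 kN.
From C = T: a = T/(0.85 f'_c b) = 1518900/(0.85 × 39.7 × 555) = 81.10 mm.
M_n = T(d − a/2) = 1518.9 kN × (660 − 40.55) mm = 940.88 kN·m.

M_n ≈ 941 kN·m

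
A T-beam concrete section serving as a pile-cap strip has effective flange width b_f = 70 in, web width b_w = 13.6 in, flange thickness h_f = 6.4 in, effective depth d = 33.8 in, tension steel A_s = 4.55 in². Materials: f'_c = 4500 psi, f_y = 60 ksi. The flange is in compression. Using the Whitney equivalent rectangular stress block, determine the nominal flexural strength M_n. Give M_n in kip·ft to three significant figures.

Tension: T = A_s f_y = 4.55 × 60 = 273 kips.
Try a within the flange: a = T/(0.85 f'_c b_f) = 273/(0.85 × 4.5 × 70) = 1.020 in.
Since a = 1.020 ≤ h_f = 6.4 in, the stress block lies entirely in the flange; analyse as a rectangular beam of width b_f.
M_n = T(d − a/2) = 273 × (33.8 − 0.51) = 9088.2 kip·in.
M_n = 9088.2/12 = 757.35 kip·ft.

M_n ≈ 757 kip·ft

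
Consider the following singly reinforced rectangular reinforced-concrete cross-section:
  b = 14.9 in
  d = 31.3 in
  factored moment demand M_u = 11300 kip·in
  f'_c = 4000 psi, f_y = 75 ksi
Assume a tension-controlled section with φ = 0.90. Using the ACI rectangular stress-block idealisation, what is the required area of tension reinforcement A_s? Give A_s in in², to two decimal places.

M_n = M_u/φ = 11300/0.90 = 12555.6 kip·in.
From M_n = 0.85 f'_c a b (d − a/2):
a = d − √(d² − 2M_n/(0.85 f'_c b)) = 31.3 − √(31.3² − 2 × 12555.6/(0.85 × 4 × 14.9)) = 9.300 in.
A_s = 0.85 f'_c a b / f_y = 0.85 × 4 × 9.300 × 14.9 / 75 = 6.282 in².

A_s ≈ 6.28 in²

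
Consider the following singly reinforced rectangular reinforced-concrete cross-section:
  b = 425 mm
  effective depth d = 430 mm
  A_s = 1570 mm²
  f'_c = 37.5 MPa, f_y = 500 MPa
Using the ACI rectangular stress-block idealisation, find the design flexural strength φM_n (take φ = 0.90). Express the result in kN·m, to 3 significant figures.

φM_n ≈ 283 kN·m

T = A_s f_y = 1570 × 500 = 785000 N = 785 kN.
From C = T: a = T/(0.85 f'_c b) = 785000/(0.85 × 37.5 × 425) = 57.95 mm.
M_n = T(d − a/2) = 785 kN × (430 − 28.975) mm = 314.80 kN·m.
φM_n = 0.90 × 314.80 = 283.32 kN·m.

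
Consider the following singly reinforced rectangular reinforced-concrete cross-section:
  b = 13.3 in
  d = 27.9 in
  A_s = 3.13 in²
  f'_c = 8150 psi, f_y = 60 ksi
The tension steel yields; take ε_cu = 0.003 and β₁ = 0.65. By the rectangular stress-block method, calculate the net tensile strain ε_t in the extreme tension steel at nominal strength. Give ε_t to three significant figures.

ε_t ≈ 0.0237

a = A_s f_y/(0.85 f'_c b) = 2.038 in.
β₁ = 0.65, so c = a/β₁ = 2.038/0.65 = 3.135 in.
From the linear strain diagram with ε_cu = 0.003: ε_t = 0.003 (d − c)/c = 0.003 × (27.9 − 3.135)/3.135 = 0.0237.
Since ε_t ≥ 0.005, the section is tension-controlled.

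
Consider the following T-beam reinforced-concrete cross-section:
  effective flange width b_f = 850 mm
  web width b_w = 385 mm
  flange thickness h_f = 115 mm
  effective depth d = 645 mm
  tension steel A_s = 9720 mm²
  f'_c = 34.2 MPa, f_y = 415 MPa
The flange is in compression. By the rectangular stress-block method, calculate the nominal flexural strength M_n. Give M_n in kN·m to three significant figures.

M_n ≈ 2240 kN·m

Tension: T = A_s f_y = 9720 × 415 = 4033800 N.
Try a within the flange: a = T/(0.85 f'_c b_f) = 4033800/(0.85 × 34.2 × 850) = 163.25 mm.
a = 163.25 > h_f = 115 mm: the block extends into the web. Split into flange-overhang and web parts.
C_f = 0.85 f'_c (b_f − b_w) h_f = 0.85 × 34.2 × (850 − 385) × 115 = 1554518 N.
Remaining web compression depth: a_w = (T − C_f)/(0.85 f'_c b_w) = (4033800 − 1554518)/(0.85 × 34.2 × 385) = 221.52 mm.
M_n = C_f(d − h_f/2) + (T − C_f)(d − a_w/2) = 1554518 × (645 − 57.5) + 2479282 × (645 − 110.76) = 913.28 + 1324.53 = 2237.81 × 10⁶ N·mm.
M_n = 2237.81 kN·m.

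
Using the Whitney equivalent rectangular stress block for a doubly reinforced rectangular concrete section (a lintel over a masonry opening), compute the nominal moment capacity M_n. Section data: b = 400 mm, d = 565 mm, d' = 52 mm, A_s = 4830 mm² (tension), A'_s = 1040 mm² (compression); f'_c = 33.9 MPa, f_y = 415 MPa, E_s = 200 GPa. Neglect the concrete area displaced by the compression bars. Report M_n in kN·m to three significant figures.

Assume both tension and compression steel yield.
Net tension couple steel: A_s − A'_s = 3790 mm².
a = (A_s − A'_s) f_y / (0.85 f'_c b) = 1572850/(0.85 × 33.9 × 400) = 136.46 mm.
c = a/β₁ = 136.46/0.808 = 168.89 mm; ε'_s = 0.003(c − d')/c = 0.0021 ≥ f_y/E_s = 0.0021, so compression steel does yield.
M_n = (A_s − A'_s) f_y (d − a/2) + A'_s f_y (d − d') = [1572850 × (565 − 68.23) + 431600 × (565 − 52)] × 10⁻⁶ = 781.34 + 221.41 = 1002.75 kN·m.

M_n ≈ 1000 kN·m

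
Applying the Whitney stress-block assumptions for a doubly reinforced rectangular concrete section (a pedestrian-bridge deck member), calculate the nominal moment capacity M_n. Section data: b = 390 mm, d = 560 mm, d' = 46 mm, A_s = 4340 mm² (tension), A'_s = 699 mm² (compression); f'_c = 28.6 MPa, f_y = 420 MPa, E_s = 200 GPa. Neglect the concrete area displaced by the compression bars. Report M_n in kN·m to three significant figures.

M_n ≈ 884 kN·m

Assume both tension and compression steel yield.
Net tension couple steel: A_s − A'_s = 3641 mm².
a = (A_s − A'_s) f_y / (0.85 f'_c b) = 1529220/(0.85 × 28.6 × 390) = 161.29 mm.
c = a/β₁ = 161.29/0.846 = 190.65 mm; ε'_s = 0.003(c − d')/c = 0.0023 ≥ f_y/E_s = 0.0021, so compression steel does yield.
M_n = (A_s − A'_s) f_y (d − a/2) + A'_s f_y (d − d') = [1529220 × (560 − 80.645) + 293580 × (560 − 46)] × 10⁻⁶ = 733.04 + 150.90 = 883.94 kN·m.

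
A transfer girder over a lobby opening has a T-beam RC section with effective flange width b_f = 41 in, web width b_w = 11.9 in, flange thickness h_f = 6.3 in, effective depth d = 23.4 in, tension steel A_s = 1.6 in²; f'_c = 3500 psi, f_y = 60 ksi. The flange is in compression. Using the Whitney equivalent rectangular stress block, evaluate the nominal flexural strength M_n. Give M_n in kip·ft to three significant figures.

Tension: T = A_s f_y = 1.6 × 60 = 96 kips.
Try a within the flange: a = T/(0.85 f'_c b_f) = 96/(0.85 × 3.5 × 41) = 0.787 in.
Since a = 0.787 ≤ h_f = 6.3 in, the stress block lies entirely in the flange; analyse as a rectangular beam of width b_f.
M_n = T(d − a/2) = 96 × (23.4 − 0.3935) = 2208.6 kip·in.
M_n = 2208.6/12 = 184.05 kip·ft.

M_n ≈ 184 kip·ft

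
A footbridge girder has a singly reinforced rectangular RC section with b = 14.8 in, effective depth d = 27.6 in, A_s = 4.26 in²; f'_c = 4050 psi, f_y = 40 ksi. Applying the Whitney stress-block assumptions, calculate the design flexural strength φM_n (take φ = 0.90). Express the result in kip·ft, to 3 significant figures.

φM_n ≈ 331 kip·ft

T = A_s f_y = 4.26 × 40 = 170.4 kips.
a = T/(0.85 f'_c b) = 170.4/(0.85 × 4.05 × 14.8) = 3.345 in.
M_n = T(d − a/2) = 170.4 × (27.6 − 1.6725) = 4418.0 kip·in = 4418.0/12 = 368.17 kip·ft.
φM_n = 0.90 × 368.17 = 331.35 kip·ft.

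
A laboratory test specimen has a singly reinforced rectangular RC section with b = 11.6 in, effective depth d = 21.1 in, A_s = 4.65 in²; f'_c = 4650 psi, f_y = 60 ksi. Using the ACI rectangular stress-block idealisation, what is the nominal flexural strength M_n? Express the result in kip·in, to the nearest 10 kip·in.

M_n ≈ 5040 kip·in

T = A_s f_y = 4.65 × 60 = 279 kips.
a = T/(0.85 f'_c b) = 279/(0.85 × 4.65 × 11.6) = 6.085 in.
M_n = T(d − a/2) = 279 × (21.1 − 3.0425) = 5038.0 kip·in.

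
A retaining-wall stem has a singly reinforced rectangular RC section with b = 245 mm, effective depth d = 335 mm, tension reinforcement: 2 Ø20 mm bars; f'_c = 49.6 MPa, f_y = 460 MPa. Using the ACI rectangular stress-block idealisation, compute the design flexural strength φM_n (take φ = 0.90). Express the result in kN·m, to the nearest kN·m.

φM_n ≈ 83 kN·m

A_s = 2 × 314 = 628 mm².
T = A_s f_y = 628 × 460 = 288880 N = 288.88 kN.
From C = T: a = T/(0.85 f'_c b) = 288880/(0.85 × 49.6 × 245) = 27.97 mm.
M_n = T(d − a/2) = 288.88 kN × (335 − 13.985) mm = 92.73 kN·m.
φM_n = 0.90 × 92.73 = 83.46 kN·m.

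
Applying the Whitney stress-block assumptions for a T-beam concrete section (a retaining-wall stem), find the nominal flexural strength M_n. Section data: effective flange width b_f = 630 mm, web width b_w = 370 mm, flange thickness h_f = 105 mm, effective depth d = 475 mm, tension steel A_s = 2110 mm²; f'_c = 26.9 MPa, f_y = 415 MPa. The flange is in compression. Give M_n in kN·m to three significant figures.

Tension: T = A_s f_y = 2110 × 415 = 875650 N.
Try a within the flange: a = T/(0.85 f'_c b_f) = 875650/(0.85 × 26.9 × 630) = 60.79 mm.
Since a = 60.79 ≤ h_f = 105 mm, the stress block lies entirely in the flange; analyse as a rectangular beam of width b_f.
M_n = T(d − a/2) = 875650 × (475 − 30.395) = 389.32 × 10⁶ N·mm.
M_n = 389.32 kN·m.

M_n ≈ 389 kN·m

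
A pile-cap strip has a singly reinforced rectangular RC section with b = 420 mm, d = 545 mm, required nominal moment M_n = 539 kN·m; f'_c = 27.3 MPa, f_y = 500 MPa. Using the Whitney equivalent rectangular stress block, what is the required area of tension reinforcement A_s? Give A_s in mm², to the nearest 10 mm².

With M_n = 0.85 f'_c a b (d − a/2), solve the quadratic for a:
a = d − √(d² − 2M_n/(0.85 f'_c b)) = 545 − √(545² − 2 × 539×10⁶/(0.85 × 27.3 × 420)) = 113.24 mm.
A_s = 0.85 f'_c a b / f_y = 0.85 × 27.3 × 113.24 × 420 / 500 = 2207.3 mm².

A_s ≈ 2210 mm²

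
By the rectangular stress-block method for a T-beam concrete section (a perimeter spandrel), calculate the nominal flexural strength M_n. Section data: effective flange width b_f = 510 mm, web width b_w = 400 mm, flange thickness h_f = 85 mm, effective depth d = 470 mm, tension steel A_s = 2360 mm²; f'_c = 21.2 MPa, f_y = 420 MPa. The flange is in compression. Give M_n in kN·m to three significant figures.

Tension: T = A_s f_y = 2360 × 420 = 991200 N.
Try a within the flange: a = T/(0.85 f'_c b_f) = 991200/(0.85 × 21.2 × 510) = 107.85 mm.
a = 107.85 > h_f = 85 mm: the block extends into the web. Split into flange-overhang and web parts.
C_f = 0.85 f'_c (b_f − b_w) h_f = 0.85 × 21.2 × (510 − 400) × 85 = 168487 N.
Remaining web compression depth: a_w = (T − C_f)/(0.85 f'_c b_w) = (991200 − 168487)/(0.85 × 21.2 × 400) = 114.14 mm.
M_n = C_f(d − h_f/2) + (T − C_f)(d − a_w/2) = 168487 × (470 − 42.5) + 822713 × (470 − 57.07) = 72.03 + 339.72 = 411.75 × 10⁶ N·mm.
M_n = 411.75 kN·m.

M_n ≈ 412 kN·m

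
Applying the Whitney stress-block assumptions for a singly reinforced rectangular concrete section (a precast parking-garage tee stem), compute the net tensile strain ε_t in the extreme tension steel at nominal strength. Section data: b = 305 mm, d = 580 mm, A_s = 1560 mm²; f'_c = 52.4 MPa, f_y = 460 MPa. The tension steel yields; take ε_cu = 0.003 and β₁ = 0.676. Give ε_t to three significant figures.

a = A_s f_y/(0.85 f'_c b) = 52.82 mm.
β₁ = 0.676, so c = a/β₁ = 52.82/0.676 = 78.14 mm.
From the linear strain diagram with ε_cu = 0.003: ε_t = 0.003 (d − c)/c = 0.003 × (580 − 78.14)/78.14 = 0.0193.
Since ε_t ≥ 0.005, the section is tension-controlled.

ε_t ≈ 0.0193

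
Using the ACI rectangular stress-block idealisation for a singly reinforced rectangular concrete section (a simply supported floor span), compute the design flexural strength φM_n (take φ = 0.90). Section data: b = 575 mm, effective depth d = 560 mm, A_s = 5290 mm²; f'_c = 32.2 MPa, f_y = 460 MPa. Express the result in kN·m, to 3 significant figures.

T = A_s f_y = 5290 × 460 = 2433400 N = 2433.4 kN.
From C = T: a = T/(0.85 f'_c b) = 2433400/(0.85 × 32.2 × 575) = 154.62 mm.
M_n = T(d − a/2) = 2433.4 kN × (560 − 77.31) mm = 1174.58 kN·m.
φM_n = 0.90 × 1174.58 = 1057.12 kN·m.

φM_n ≈ 1060 kN·m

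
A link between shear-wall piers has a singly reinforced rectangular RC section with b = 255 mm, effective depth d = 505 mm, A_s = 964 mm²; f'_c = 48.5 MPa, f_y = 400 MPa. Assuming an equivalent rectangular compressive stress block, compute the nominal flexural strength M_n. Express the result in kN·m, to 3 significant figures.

M_n ≈ 188 kN·m

T = A_s f_y = 964 × 400 = 385600 N = 385.6 kN.
From C = T: a = T/(0.85 f'_c b) = 385600/(0.85 × 48.5 × 255) = 36.68 mm.
M_n = T(d − a/2) = 385.6 kN × (505 − 18.34) mm = 187.66 kN·m.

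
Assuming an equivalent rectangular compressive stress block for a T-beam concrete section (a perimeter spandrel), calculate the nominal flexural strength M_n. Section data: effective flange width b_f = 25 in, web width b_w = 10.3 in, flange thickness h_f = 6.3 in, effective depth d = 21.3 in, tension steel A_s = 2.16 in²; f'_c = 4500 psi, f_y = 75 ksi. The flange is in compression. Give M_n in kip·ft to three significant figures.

M_n ≈ 276 kip·ft

Tension: T = A_s f_y = 2.16 × 75 = 162 kips.
Try a within the flange: a = T/(0.85 f'_c b_f) = 162/(0.85 × 4.5 × 25) = 1.694 in.
Since a = 1.694 ≤ h_f = 6.3 in, the stress block lies entirely in the flange; analyse as a rectangular beam of width b_f.
M_n = T(d − a/2) = 162 × (21.3 − 0.847) = 3313.4 kip·in.
M_n = 3313.4/12 = 276.12 kip·ft.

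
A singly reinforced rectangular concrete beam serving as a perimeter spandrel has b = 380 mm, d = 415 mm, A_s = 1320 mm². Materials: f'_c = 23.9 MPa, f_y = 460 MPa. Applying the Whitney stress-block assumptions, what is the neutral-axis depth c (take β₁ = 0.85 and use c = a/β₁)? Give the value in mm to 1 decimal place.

T = A_s f_y = 1320 × 460 = 607200 N = 607.2 kN.
Setting C = 0.85 f'_c a b equal to T: a = 607200/(0.85 × 23.9 × 380) = 78.656 mm.
With β₁ = 0.85, c = a/β₁ = 78.656/0.85 = 92.5 mm.

c ≈ 92.5 mm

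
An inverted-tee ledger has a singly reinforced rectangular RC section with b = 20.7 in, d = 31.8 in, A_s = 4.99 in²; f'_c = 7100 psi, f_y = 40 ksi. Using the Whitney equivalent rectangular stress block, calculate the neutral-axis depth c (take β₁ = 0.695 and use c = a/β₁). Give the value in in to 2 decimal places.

c ≈ 2.30 in

T = A_s f_y = 4.99 × 40 = 199.6 kips.
a = T/(0.85 f'_c b) = 199.6/(0.85 × 7.1 × 20.7) = 1.5978 in.
With β₁ = 0.695, c = a/β₁ = 1.5978/0.695 = 2.30 in.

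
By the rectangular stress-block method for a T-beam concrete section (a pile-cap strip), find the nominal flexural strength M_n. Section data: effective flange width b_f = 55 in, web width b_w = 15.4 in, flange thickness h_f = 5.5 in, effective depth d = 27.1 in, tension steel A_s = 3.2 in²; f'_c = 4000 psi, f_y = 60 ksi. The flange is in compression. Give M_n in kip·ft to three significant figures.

M_n ≈ 425 kip·ft

Tension: T = A_s f_y = 3.2 × 60 = 192 kips.
Try a within the flange: a = T/(0.85 f'_c b_f) = 192/(0.85 × 4 × 55) = 1.027 in.
Since a = 1.027 ≤ h_f = 5.5 in, the stress block lies entirely in the flange; analyse as a rectangular beam of width b_f.
M_n = T(d − a/2) = 192 × (27.1 − 0.5135) = 5104.6 kip·in.
M_n = 5104.6/12 = 425.38 kip·ft.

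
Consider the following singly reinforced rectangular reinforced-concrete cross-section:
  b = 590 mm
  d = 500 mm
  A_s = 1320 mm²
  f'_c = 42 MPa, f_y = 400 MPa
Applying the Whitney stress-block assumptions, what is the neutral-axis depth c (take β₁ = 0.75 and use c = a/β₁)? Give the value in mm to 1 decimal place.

c ≈ 33.4 mm

T = A_s f_y = 1320 × 400 = 528000 N = 528 kN.
Setting C = 0.85 f'_c a b equal to T: a = 528000/(0.85 × 42 × 590) = 25.068 mm.
With β₁ = 0.75, c = a/β₁ = 25.068/0.75 = 33.4 mm.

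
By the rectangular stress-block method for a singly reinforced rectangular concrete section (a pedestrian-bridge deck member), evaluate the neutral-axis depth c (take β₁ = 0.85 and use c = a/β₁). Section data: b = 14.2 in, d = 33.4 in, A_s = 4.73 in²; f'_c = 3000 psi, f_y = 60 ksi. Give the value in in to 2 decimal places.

T = A_s f_y = 4.73 × 60 = 283.8 kips.
a = T/(0.85 f'_c b) = 283.8/(0.85 × 3 × 14.2) = 7.8376 in.
With β₁ = 0.85, c = a/β₁ = 7.8376/0.85 = 9.22 in.

c ≈ 9.22 in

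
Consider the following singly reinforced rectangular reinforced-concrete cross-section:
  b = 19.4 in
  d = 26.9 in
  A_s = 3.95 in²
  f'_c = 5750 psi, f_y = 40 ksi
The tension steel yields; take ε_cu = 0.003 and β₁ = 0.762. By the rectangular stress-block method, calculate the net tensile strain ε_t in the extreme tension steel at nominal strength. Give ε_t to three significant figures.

ε_t ≈ 0.0339

a = A_s f_y/(0.85 f'_c b) = 1.666 in.
β₁ = 0.762, so c = a/β₁ = 1.666/0.762 = 2.186 in.
From the linear strain diagram with ε_cu = 0.003: ε_t = 0.003 (d − c)/c = 0.003 × (26.9 − 2.186)/2.186 = 0.0339.
Since ε_t ≥ 0.005, the section is tension-controlled.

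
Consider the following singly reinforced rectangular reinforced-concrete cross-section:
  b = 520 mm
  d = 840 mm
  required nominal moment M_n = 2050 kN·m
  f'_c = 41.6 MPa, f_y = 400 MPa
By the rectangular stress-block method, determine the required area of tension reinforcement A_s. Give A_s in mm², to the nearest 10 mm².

A_s ≈ 6680 mm²

With M_n = 0.85 f'_c a b (d − a/2), solve the quadratic for a:
a = d − √(d² − 2M_n/(0.85 f'_c b)) = 840 − √(840² − 2 × 2050×10⁶/(0.85 × 41.6 × 520)) = 145.29 mm.
A_s = 0.85 f'_c a b / f_y = 0.85 × 41.6 × 145.29 × 520 / 400 = 6678.7 mm².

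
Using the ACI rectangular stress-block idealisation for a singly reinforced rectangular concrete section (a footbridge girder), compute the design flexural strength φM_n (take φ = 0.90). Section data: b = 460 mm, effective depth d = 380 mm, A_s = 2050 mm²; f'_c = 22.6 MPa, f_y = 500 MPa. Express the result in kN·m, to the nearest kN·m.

T = A_s f_y = 2050 × 500 = 1025000 N = 1025 kN.
From C = T: a = T/(0.85 f'_c b) = 1025000/(0.85 × 22.6 × 460) = 115.99 mm.
M_n = T(d − a/2) = 1025 kN × (380 − 57.995) mm = 330.06 kN·m.
φM_n = 0.90 × 330.06 = 297.05 kN·m.

φM_n ≈ 297 kN·m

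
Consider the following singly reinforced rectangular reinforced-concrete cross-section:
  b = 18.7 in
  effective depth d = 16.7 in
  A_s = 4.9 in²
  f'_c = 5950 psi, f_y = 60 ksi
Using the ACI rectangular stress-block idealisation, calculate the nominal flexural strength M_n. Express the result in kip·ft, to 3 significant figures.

T = A_s f_y = 4.9 × 60 = 294 kips.
a = T/(0.85 f'_c b) = 294/(0.85 × 5.95 × 18.7) = 3.109 in.
M_n = T(d − a/2) = 294 × (16.7 − 1.5545) = 4452.8 kip·in = 4452.8/12 = 371.07 kip·ft.

M_n ≈ 371 kip·ft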